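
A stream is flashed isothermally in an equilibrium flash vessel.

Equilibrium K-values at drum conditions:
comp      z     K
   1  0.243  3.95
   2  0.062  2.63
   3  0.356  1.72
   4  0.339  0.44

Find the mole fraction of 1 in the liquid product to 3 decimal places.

Let ψ = V/F and solve Σ zᵢ(Kᵢ−1)/(1+ψ(Kᵢ−1)) = 0.
Feasibility: ΣzᵢKᵢ = 1.884, Σzᵢ/Kᵢ = 1.063 — both > 1, two phases present.
Newton iteration, ψ⁰ = 0.69:
  ψ = 0.690: g = 0.1456, g' = -0.631 → ψ = 0.921
  ψ = 0.921: g = -0.0045, g' = -0.699 → ψ = 0.914
Converged at ψ = 0.914.
Compositions from xᵢ = zᵢ/(1+ψ(Kᵢ−1)), yᵢ = Kᵢxᵢ:
  1: x = 0.066, y = 0.260
  2: x = 0.025, y = 0.065
  3: x = 0.215, y = 0.369
  4: x = 0.695, y = 0.306

x_1 = 0.066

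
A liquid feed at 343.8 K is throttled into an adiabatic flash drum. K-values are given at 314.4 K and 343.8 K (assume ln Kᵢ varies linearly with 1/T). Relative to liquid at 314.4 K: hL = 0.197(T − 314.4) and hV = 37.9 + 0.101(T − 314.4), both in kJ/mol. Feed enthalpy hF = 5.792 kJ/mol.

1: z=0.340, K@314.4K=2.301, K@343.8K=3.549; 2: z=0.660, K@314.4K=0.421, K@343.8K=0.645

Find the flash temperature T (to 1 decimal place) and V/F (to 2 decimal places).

Adiabatic flash: solve Rachford–Rice at each trial T, then check hF = ψ·hV(T) + (1−ψ)·hL(T).
  T = 314.4 K: K = (2.301, 0.421), RR gives ψ = 0.080, H_out = 3.029 kJ/mol
  T = 343.8 K: K = (3.549, 0.645), RR gives ψ = 0.699, H_out = 30.305 kJ/mol
  T = 329.1 K: K = (2.885, 0.526), RR gives ψ = 0.367, H_out = 16.301 kJ/mol
  T = 321.8 K: K = (2.585, 0.472), RR gives ψ = 0.228, H_out = 9.931 kJ/mol
  T = 318.1 K: K = (2.441, 0.446), RR gives ψ = 0.156, H_out = 6.577 kJ/mol
  T = 316.2 K: K = (2.368, 0.433), RR gives ψ = 0.117, H_out = 4.786 kJ/mol
Linear interpolation between T = 316.2 (H_out = 4.786) and T = 318.1 (H_out = 6.577) on hF = 5.792 gives T ≈ 317.3 K, at which ψ = 0.14.

T = 317.3 K, V/F = 0.14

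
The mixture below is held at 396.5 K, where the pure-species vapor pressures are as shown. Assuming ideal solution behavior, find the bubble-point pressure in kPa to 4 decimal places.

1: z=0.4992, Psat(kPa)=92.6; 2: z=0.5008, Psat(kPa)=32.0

At the bubble point ψ → 0, so ΣzᵢKᵢ = 1 with Kᵢ = Pᵢˢᵃᵗ/P ⇒ P = ΣzᵢPᵢˢᵃᵗ.
P = 0.4992·92.6 + 0.5008·32.0 = 62.2515 kPa

Pbub = 62.2515 kPa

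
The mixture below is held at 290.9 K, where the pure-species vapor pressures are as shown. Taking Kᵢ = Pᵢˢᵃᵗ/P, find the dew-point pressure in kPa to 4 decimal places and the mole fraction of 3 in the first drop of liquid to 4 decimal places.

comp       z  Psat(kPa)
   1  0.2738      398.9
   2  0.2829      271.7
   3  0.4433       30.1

Pdew = 60.7711 kPa, x_3 = 0.8950

At the dew point ψ → 1, so Σzᵢ/Kᵢ = 1 with Kᵢ = Pᵢˢᵃᵗ/P ⇒ 1/P = Σzᵢ/Pᵢˢᵃᵗ.
1/P = 0.2738/398.9 + 0.2829/271.7 + 0.4433/30.1 = 0.0164552 ⇒ P = 60.7711 kPa
xᵢ = zᵢP/Pᵢˢᵃᵗ ⇒ x_3 = 0.4433·60.7711/30.1 = 0.8950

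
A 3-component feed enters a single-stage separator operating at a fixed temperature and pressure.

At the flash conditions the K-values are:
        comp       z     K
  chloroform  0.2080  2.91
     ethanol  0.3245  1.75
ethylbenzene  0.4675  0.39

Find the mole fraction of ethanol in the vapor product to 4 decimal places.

y_ethanol = 0.4237

Material balance + equilibrium reduce to Σ zᵢ(Kᵢ−1)/(1+V/F(Kᵢ−1)) = 0.
Feasibility: ΣzᵢKᵢ = 1.3555, Σzᵢ/Kᵢ = 1.4556 — both > 1, two phases present.
Newton iteration, V/F⁰ = 0.5:
  V/F = 0.5000: g = -0.03011, g' = -0.6552 → V/F = 0.4540
  V/F = 0.4540: g = -0.00010, g' = -0.6520 → V/F = 0.4539
Converged at V/F = 0.4539.
Compositions from xᵢ = zᵢ/(1+V/F(Kᵢ−1)), yᵢ = Kᵢxᵢ:
  chloroform: x = 0.1114, y = 0.3242
  ethanol: x = 0.2421, y = 0.4237
  ethylbenzene: x = 0.6465, y = 0.2521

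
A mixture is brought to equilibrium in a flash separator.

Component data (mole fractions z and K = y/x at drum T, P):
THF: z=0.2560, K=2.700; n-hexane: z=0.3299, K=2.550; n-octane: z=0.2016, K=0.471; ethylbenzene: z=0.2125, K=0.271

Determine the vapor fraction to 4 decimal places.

ψ = 0.6550

Material balance + equilibrium reduce to Σ zᵢ(Kᵢ−1)/(1+ψ(Kᵢ−1)) = 0.
Feasibility: ΣzᵢKᵢ = 1.6850, Σzᵢ/Kᵢ = 1.4363 — both > 1, two phases present.
Newton iteration, ψ⁰ = 0.42:
  ψ = 0.4200: g = 0.20324, g' = -0.8705 → ψ = 0.6535
  ψ = 0.6535: g = 0.00135, g' = -0.9053 → ψ = 0.6550
Converged at ψ = 0.6550.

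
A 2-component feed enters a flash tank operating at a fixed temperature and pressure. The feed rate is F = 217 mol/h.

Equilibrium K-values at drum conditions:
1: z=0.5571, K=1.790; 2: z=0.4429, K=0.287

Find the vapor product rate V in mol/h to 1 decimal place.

Let ψ = V/F and solve Σ zᵢ(Kᵢ−1)/(1+ψ(Kᵢ−1)) = 0.
g(0) = ΣzᵢKᵢ − 1 = 0.1243 and g(1) = 1 − Σzᵢ/Kᵢ = -0.8544, so a root lies in (0, 1).
Newton–Raphson from ψ = 0.5:
  ψ = 0.5000: g = -0.17524, g' = -0.7224 → ψ = 0.2574
  ψ = 0.2574: g = -0.02104, g' = -0.5779 → ψ = 0.2210
  ψ = 0.2210: g = -0.00016, g' = -0.5693 → ψ = 0.2207
Converged at ψ = 0.2207.
Then V = ψ·F = 0.2207·217 = 47.9 mol/h and L = F − V = 169.1 mol/h.

V = 47.9 mol/h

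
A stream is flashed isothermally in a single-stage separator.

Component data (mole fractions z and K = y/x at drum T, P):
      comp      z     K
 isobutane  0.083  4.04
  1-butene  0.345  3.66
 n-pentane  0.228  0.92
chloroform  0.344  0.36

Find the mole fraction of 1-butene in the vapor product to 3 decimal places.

Material balance + equilibrium reduce to Σ zᵢ(Kᵢ−1)/(1+ψ(Kᵢ−1)) = 0.
g(0) = ΣzᵢKᵢ − 1 = 0.932 and g(1) = 1 − Σzᵢ/Kᵢ = -0.318, so a root lies in (0, 1).
Iterate (Newton) starting at ψ = 0.5:
  ψ = 0.500: g = 0.1512, g' = -0.877 → ψ = 0.672
  ψ = 0.672: g = 0.0062, g' = -0.833 → ψ = 0.680
Converged at ψ = 0.680.
Compositions from xᵢ = zᵢ/(1+ψ(Kᵢ−1)), yᵢ = Kᵢxᵢ:
  isobutane: x = 0.027, y = 0.109
  1-butene: x = 0.123, y = 0.450
  n-pentane: x = 0.241, y = 0.222
  chloroform: x = 0.609, y = 0.219

y_1-butene = 0.450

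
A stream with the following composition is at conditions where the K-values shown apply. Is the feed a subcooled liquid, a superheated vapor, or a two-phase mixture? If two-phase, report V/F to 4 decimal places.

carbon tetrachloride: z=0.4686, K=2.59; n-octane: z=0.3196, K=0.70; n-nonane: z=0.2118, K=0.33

ΣzᵢKᵢ = 1.5073; Σzᵢ/Kᵢ = 1.2793.
Both exceed 1, so a two-phase solution exists.
Newton–Raphson from ψ = 0.5:
  ψ = 0.5000: g = 0.08889, g' = -0.6225 → ψ = 0.6428
  ψ = 0.6428: g = 0.00043, g' = -0.6272 → ψ = 0.6435
Converged at ψ = 0.6435.

two-phase, V/F = 0.6435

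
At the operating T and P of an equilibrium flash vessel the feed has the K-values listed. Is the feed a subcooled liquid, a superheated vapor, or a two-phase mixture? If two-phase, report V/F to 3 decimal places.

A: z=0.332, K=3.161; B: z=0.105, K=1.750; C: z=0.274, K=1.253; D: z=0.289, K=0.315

two-phase, V/F = 0.720

ΣzᵢKᵢ = 1.668; Σzᵢ/Kᵢ = 1.301.
Both exceed 1, so a two-phase solution exists.
Material balance + equilibrium reduce to Σ zᵢ(Kᵢ−1)/(1+ψ(Kᵢ−1)) = 0.
Iterate (Newton) starting at ψ = 0.58:
  ψ = 0.580: g = 0.1053, g' = -0.721 → ψ = 0.726
  ψ = 0.726: g = -0.0050, g' = -0.809 → ψ = 0.720
Converged at ψ = 0.720.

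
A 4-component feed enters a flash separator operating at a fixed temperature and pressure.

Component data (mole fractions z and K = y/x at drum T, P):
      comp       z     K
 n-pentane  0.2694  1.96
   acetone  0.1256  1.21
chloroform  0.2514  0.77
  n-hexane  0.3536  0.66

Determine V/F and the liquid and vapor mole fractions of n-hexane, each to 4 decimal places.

V/F = 0.4413, x_n-hexane = 0.4160, y_n-hexane = 0.2746

Material balance + equilibrium reduce to Σ zᵢ(Kᵢ−1)/(1+V/F(Kᵢ−1)) = 0.
Feasibility: ΣzᵢKᵢ = 1.1070, Σzᵢ/Kᵢ = 1.1035 — both > 1, two phases present.
Iterate (Newton) starting at V/F = 0.68:
  V/F = 0.6800: g = -0.04536, g' = -0.1830 → V/F = 0.4321
  V/F = 0.4321: g = 0.00185, g' = -0.2013 → V/F = 0.4413
Converged at V/F = 0.4413.
Compositions from xᵢ = zᵢ/(1+V/F(Kᵢ−1)), yᵢ = Kᵢxᵢ:
  n-pentane: x = 0.1892, y = 0.3709
  acetone: x = 0.1149, y = 0.1391
  chloroform: x = 0.2798, y = 0.2154
  n-hexane: x = 0.4160, y = 0.2746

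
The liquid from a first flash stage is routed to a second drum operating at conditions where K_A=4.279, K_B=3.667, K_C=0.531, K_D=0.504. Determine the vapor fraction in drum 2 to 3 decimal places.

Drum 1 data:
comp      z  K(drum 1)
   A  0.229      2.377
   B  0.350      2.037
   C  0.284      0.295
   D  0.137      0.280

V/F (drum 2) = 0.577

Drum 1:
Let ψ₁ = V/F and solve Σ zᵢ(Kᵢ−1)/(1+ψ₁(Kᵢ−1)) = 0.
g(0) = ΣzᵢKᵢ − 1 = 0.379 and g(1) = 1 − Σzᵢ/Kᵢ = -0.720, so a root lies in (0, 1).
Iterate (Newton) starting at ψ₁ = 0.58:
  ψ₁ = 0.580: g = -0.1061, g' = -0.894 → ψ₁ = 0.461
  ψ₁ = 0.461: g = -0.0061, g' = -0.804 → ψ₁ = 0.454
Converged at ψ₁ = 0.454.
Drum-1 compositions:
  A: x = 0.141, y = 0.335
  B: x = 0.238, y = 0.485
  C: x = 0.418, y = 0.123
  D: x = 0.203, y = 0.057
Drum-2 feed = drum-1 liquid: z₂ = (0.1409, 0.2380, 0.4176, 0.2035).
Drum 2:
Material balance + equilibrium reduce to Σ zᵢ(Kᵢ−1)/(1+ψ₂(Kᵢ−1)) = 0.
Feasibility: ΣzᵢKᵢ = 1.800, Σzᵢ/Kᵢ = 1.288 — both > 1, two phases present.
Newton iteration, ψ₂⁰ = 0.5:
  ψ₂ = 0.500: g = 0.0571, g' = -0.774 → ψ₂ = 0.574
  ψ₂ = 0.574: g = 0.0022, g' = -0.717 → ψ₂ = 0.577
Converged at ψ₂ = 0.577.
  A: x = 0.049, y = 0.209
  B: x = 0.094, y = 0.344
  C: x = 0.572, y = 0.304
  D: x = 0.285, y = 0.144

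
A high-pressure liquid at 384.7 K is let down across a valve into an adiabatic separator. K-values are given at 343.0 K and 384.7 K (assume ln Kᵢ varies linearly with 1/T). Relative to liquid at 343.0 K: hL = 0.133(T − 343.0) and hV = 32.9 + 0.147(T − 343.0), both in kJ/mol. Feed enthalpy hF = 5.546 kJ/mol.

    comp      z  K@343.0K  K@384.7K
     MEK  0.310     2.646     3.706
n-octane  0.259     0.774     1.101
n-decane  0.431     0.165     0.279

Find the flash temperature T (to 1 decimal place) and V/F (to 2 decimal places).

Adiabatic flash: solve Rachford–Rice at each trial T, then check hF = ψ·hV(T) + (1−ψ)·hL(T).
  T = 343.0 K: K = (2.646, 0.774, 0.165), RR gives ψ = 0.086, H_out = 2.815 kJ/mol
  T = 384.7 K: K = (3.706, 1.101, 0.279), RR gives ψ = 0.391, H_out = 18.639 kJ/mol
  T = 363.9 K: K = (3.163, 0.933, 0.218), RR gives ψ = 0.249, H_out = 11.031 kJ/mol
  T = 353.4 K: K = (2.899, 0.852, 0.190), RR gives ψ = 0.171, H_out = 7.033 kJ/mol
  T = 348.2 K: K = (2.772, 0.813, 0.177), RR gives ψ = 0.130, H_out = 4.966 kJ/mol
  T = 350.8 K: K = (2.835, 0.832, 0.184), RR gives ψ = 0.151, H_out = 6.009 kJ/mol
  T = 349.5 K: K = (2.803, 0.822, 0.181), RR gives ψ = 0.140, H_out = 5.490 kJ/mol
Linear interpolation between T = 349.5 (H_out = 5.490) and T = 350.8 (H_out = 6.009) on hF = 5.546 gives T ≈ 349.6 K, at which ψ = 0.14.

T = 349.6 K, V/F = 0.14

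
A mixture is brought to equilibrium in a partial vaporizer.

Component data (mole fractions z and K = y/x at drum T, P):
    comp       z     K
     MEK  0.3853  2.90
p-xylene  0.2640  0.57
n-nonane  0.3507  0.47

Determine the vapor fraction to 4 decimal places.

ψ = 0.4652

Material balance + equilibrium reduce to Σ zᵢ(Kᵢ−1)/(1+ψ(Kᵢ−1)) = 0.
Check two-phase: ΣzᵢKᵢ = 1.4327 > 1 and Σzᵢ/Kᵢ = 1.3422 > 1, so g(0) = 0.4327 > 0 and g(1) = -0.3422 < 0.
Iterate (Newton) starting at ψ = 0.5:
  ψ = 0.5000: g = -0.02208, g' = -0.6274 → ψ = 0.4648
  ψ = 0.4648: g = 0.00025, g' = -0.6419 → ψ = 0.4652
Converged at ψ = 0.4652.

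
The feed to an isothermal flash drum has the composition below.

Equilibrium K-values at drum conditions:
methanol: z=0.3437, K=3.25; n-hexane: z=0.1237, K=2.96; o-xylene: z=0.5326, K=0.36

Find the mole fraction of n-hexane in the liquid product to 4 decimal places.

x_n-hexane = 0.0634

Rachford–Rice: g(β) = Σ zᵢ(Kᵢ−1)/(1+β(Kᵢ−1)) = 0.
Check two-phase: ΣzᵢKᵢ = 1.6749 > 1 and Σzᵢ/Kᵢ = 1.6270 > 1, so g(0) = 0.6749 > 0 and g(1) = -0.6270 < 0.
Newton iteration, β⁰ = 0.4:
  β = 0.4000: g = 0.08477, g' = -1.0254 → β = 0.4827
  β = 0.4827: g = 0.00209, g' = -0.9821 → β = 0.4848
Converged at β = 0.4848.
Compositions from xᵢ = zᵢ/(1+β(Kᵢ−1)), yᵢ = Kᵢxᵢ:
  methanol: x = 0.1644, y = 0.5343
  n-hexane: x = 0.0634, y = 0.1878
  o-xylene: x = 0.7722, y = 0.2780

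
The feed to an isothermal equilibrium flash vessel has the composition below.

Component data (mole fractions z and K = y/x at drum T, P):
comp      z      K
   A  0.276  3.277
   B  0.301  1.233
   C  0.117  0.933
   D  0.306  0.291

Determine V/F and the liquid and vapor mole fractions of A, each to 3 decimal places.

V/F = 0.518, x_A = 0.127, y_A = 0.415

Rachford–Rice: g(V/F) = Σ zᵢ(Kᵢ−1)/(1+V/F(Kᵢ−1)) = 0.
Check two-phase: ΣzᵢKᵢ = 1.474 > 1 and Σzᵢ/Kᵢ = 1.505 > 1, so g(0) = 0.474 > 0 and g(1) = -0.505 < 0.
Newton–Raphson from V/F = 0.43:
  V/F = 0.430: g = 0.0611, g' = -0.698 → V/F = 0.518
Converged at V/F = 0.518.
Compositions from xᵢ = zᵢ/(1+V/F(Kᵢ−1)), yᵢ = Kᵢxᵢ:
  A: x = 0.127, y = 0.415
  B: x = 0.269, y = 0.331
  C: x = 0.121, y = 0.113
  D: x = 0.484, y = 0.141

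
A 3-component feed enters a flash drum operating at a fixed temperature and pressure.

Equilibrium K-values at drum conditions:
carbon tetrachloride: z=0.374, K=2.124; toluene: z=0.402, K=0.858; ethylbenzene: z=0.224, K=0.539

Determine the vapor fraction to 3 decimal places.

Material balance + equilibrium reduce to Σ zᵢ(Kᵢ−1)/(1+ψ(Kᵢ−1)) = 0.
Check two-phase: ΣzᵢKᵢ = 1.260 > 1 and Σzᵢ/Kᵢ = 1.060 > 1, so g(0) = 0.260 > 0 and g(1) = -0.060 < 0.
Iterate (Newton) starting at ψ = 0.31:
  ψ = 0.310: g = 0.1316, g' = -0.334 → ψ = 0.704
  ψ = 0.704: g = 0.0183, g' = -0.262 → ψ = 0.774
Converged at ψ = 0.774.

ψ = 0.774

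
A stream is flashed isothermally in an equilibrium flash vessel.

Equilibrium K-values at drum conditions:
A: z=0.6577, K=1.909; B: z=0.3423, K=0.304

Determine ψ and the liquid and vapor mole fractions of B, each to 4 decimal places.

Material balance + equilibrium reduce to Σ zᵢ(Kᵢ−1)/(1+ψ(Kᵢ−1)) = 0.
Feasibility: ΣzᵢKᵢ = 1.3596, Σzᵢ/Kᵢ = 1.4705 — both > 1, two phases present.
Binary case is linear: z₁(K₁−1)(1+ψ(K₂−1)) + z₂(K₂−1)(1+ψ(K₁−1)) = 0
⇒ ψ = [z₁(K₁−1)+z₂(K₂−1)] / [−(K₁−1)(K₂−1)] = 0.35961/0.63266 = 0.5684
Compositions from xᵢ = zᵢ/(1+ψ(Kᵢ−1)), yᵢ = Kᵢxᵢ:
  A: x = 0.4336, y = 0.8278
  B: x = 0.5664, y = 0.1722

ψ = 0.5684, x_B = 0.5664, y_B = 0.1722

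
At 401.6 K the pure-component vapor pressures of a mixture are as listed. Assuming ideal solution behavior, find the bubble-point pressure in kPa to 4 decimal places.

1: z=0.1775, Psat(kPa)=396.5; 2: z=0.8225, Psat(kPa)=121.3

At the bubble point ψ → 0, so ΣzᵢKᵢ = 1 with Kᵢ = Pᵢˢᵃᵗ/P ⇒ P = ΣzᵢPᵢˢᵃᵗ.
P = 0.1775·396.5 + 0.8225·121.3 = 170.1480 kPa

Pbub = 170.1480 kPa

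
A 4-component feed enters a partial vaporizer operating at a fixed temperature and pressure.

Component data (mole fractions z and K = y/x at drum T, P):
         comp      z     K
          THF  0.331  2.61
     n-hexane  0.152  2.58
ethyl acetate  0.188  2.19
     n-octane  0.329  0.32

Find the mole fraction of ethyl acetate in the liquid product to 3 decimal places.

Rachford–Rice: g(ψ) = Σ zᵢ(Kᵢ−1)/(1+ψ(Kᵢ−1)) = 0.
Check two-phase: ΣzᵢKᵢ = 1.773 > 1 and Σzᵢ/Kᵢ = 1.300 > 1, so g(0) = 0.773 > 0 and g(1) = -0.300 < 0.
Iterate (Newton) starting at ψ = 0.41:
  ψ = 0.410: g = 0.3069, g' = -0.864 → ψ = 0.765
  ψ = 0.765: g = -0.0019, g' = -0.984 → ψ = 0.763
Converged at ψ = 0.763.
Compositions from xᵢ = zᵢ/(1+ψ(Kᵢ−1)), yᵢ = Kᵢxᵢ:
  THF: x = 0.148, y = 0.388
  n-hexane: x = 0.069, y = 0.178
  ethyl acetate: x = 0.099, y = 0.216
  n-octane: x = 0.684, y = 0.219

x_ethyl acetate = 0.099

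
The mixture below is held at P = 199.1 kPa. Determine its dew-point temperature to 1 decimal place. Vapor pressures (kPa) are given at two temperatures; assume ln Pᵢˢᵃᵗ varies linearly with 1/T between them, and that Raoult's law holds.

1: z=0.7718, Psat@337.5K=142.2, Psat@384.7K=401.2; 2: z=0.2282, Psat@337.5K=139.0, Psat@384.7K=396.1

Dew-point temperature: Σzᵢ·P/Pᵢˢᵃᵗ(T) = 1. Interpolate ln Pᵢˢᵃᵗ = aᵢ + bᵢ/T.
  T = 337.5 K: ΣzᵢP/Pᵢˢᵃᵗ = 1.4075
  T = 384.7 K: ΣzᵢP/Pᵢˢᵃᵗ = 0.4977
  T = 361.1 K: ΣzᵢP/Pᵢˢᵃᵗ = 0.8090
  T = 349.3 K: ΣzᵢP/Pᵢˢᵃᵗ = 1.0572
  T = 355.2 K: ΣzᵢP/Pᵢˢᵃᵗ = 0.9228
  T = 352.2 K: ΣzᵢP/Pᵢˢᵃᵗ = 0.9883
Interpolating between 349.3 K and 352.2 K gives T ≈ 351.7 K.

T = 351.7 K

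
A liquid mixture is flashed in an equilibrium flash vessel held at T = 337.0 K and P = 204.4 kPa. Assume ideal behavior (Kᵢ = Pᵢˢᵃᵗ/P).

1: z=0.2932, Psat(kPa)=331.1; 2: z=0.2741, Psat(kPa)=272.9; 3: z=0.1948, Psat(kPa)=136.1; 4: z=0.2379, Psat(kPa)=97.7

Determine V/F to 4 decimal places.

Raoult's law: Kᵢ = Pᵢˢᵃᵗ/P = Pᵢˢᵃᵗ/204.4.
  K_1 = 331.1/204.4 = 1.619863, K_2 = 272.9/204.4 = 1.335127, K_3 = 136.1/204.4 = 0.665851, K_4 = 97.7/204.4 = 0.477984
Newton iteration, V/F⁰ = 0.5:
  V/F = 0.5000: g = -0.02878, g' = -0.2383 → V/F = 0.3792
  V/F = 0.3792: g = -0.00072, g' = -0.2274 → V/F = 0.3760
Converged at V/F = 0.3760.

V/F = 0.3760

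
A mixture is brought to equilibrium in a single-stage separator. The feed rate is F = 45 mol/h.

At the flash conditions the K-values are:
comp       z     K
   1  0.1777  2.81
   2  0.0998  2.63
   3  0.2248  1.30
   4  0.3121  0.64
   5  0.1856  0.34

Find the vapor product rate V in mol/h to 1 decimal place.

V = 22.3 mol/h

Rachford–Rice: g(β) = Σ zᵢ(Kᵢ−1)/(1+β(Kᵢ−1)) = 0.
Check two-phase: ΣzᵢKᵢ = 1.3169 > 1 and Σzᵢ/Kᵢ = 1.3076 > 1, so g(0) = 0.3169 > 0 and g(1) = -0.3076 < 0.
Newton iteration, β⁰ = 0.5:
  β = 0.5000: g = -0.00274, g' = -0.4965 → β = 0.4945
Converged at β = 0.4945.
Then V = β·F = 0.4945·45 = 22.3 mol/h and L = F − V = 22.7 mol/h.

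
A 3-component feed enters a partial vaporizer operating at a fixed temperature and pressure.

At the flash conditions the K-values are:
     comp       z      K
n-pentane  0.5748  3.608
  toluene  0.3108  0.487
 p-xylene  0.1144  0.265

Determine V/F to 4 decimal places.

V/F = 0.8110

Rachford–Rice: g(V/F) = Σ zᵢ(Kᵢ−1)/(1+V/F(Kᵢ−1)) = 0.
Feasibility: ΣzᵢKᵢ = 2.2556, Σzᵢ/Kᵢ = 1.2292 — both > 1, two phases present.
Newton–Raphson from V/F = 0.48:
  V/F = 0.4800: g = 0.32427, g' = -1.0625 → V/F = 0.7852
  V/F = 0.7852: g = 0.02605, g' = -0.9958 → V/F = 0.8113
  V/F = 0.8113: g = -0.00033, g' = -1.0219 → V/F = 0.8110
Converged at V/F = 0.8110.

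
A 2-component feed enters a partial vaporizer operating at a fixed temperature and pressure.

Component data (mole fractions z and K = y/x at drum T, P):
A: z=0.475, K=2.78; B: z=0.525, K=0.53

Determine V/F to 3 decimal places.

Material balance + equilibrium reduce to Σ zᵢ(Kᵢ−1)/(1+V/F(Kᵢ−1)) = 0.
g(0) = ΣzᵢKᵢ − 1 = 0.599 and g(1) = 1 − Σzᵢ/Kᵢ = -0.161, so a root lies in (0, 1).
Binary case is linear: z₁(K₁−1)(1+V/F(K₂−1)) + z₂(K₂−1)(1+V/F(K₁−1)) = 0
⇒ V/F = [z₁(K₁−1)+z₂(K₂−1)] / [−(K₁−1)(K₂−1)] = 0.5987/0.8366 = 0.716

V/F = 0.716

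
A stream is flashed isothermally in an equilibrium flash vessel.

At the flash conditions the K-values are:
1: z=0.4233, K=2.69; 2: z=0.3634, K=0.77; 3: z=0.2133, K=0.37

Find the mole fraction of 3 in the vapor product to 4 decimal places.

Material balance + equilibrium reduce to Σ zᵢ(Kᵢ−1)/(1+ψ(Kᵢ−1)) = 0.
g(0) = ΣzᵢKᵢ − 1 = 0.4974 and g(1) = 1 − Σzᵢ/Kᵢ = -0.2058, so a root lies in (0, 1).
Newton iteration, ψ⁰ = 0.5:
  ψ = 0.5000: g = 0.09712, g' = -0.5601 → ψ = 0.6734
  ψ = 0.6734: g = 0.00230, g' = -0.5468 → ψ = 0.6776
Converged at ψ = 0.6776.
Compositions from xᵢ = zᵢ/(1+ψ(Kᵢ−1)), yᵢ = Kᵢxᵢ:
  1: x = 0.1973, y = 0.5308
  2: x = 0.4305, y = 0.3315
  3: x = 0.3722, y = 0.1377

y_3 = 0.1377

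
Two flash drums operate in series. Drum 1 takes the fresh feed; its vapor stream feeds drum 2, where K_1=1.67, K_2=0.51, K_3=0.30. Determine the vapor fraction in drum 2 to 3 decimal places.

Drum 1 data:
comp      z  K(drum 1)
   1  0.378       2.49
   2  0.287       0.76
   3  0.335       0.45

Drum 1:
Newton–Raphson from ψ₁ = 0.45:
  ψ₁ = 0.450: g = 0.0151, g' = -0.500 → ψ₁ = 0.480
Converged at ψ₁ = 0.480.
Drum-1 compositions:
  1: x = 0.220, y = 0.549
  2: x = 0.324, y = 0.247
  3: x = 0.455, y = 0.205
Drum-2 feed = drum-1 vapor: z₂ = (0.5486, 0.2465, 0.2049).
Drum 2:
Rachford–Rice: g(ψ₂) = Σ zᵢ(Kᵢ−1)/(1+ψ₂(Kᵢ−1)) = 0.
Check two-phase: ΣzᵢKᵢ = 1.103 > 1 and Σzᵢ/Kᵢ = 1.495 > 1, so g(0) = 0.103 > 0 and g(1) = -0.495 < 0.
Iterate (Newton) starting at ψ₂ = 0.5:
  ψ₂ = 0.500: g = -0.1053, g' = -0.480 → ψ₂ = 0.280
  ψ₂ = 0.280: g = -0.0091, g' = -0.409 → ψ₂ = 0.258
Converged at ψ₂ = 0.258.
  1: x = 0.468, y = 0.781
  2: x = 0.282, y = 0.144
  3: x = 0.250, y = 0.075

V/F (drum 2) = 0.258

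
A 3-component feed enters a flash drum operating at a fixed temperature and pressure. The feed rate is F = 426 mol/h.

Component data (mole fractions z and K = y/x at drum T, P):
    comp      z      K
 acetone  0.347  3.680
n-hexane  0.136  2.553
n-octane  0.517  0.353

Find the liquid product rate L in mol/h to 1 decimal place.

L = 204.0 mol/h

Let ψ = V/F and solve Σ zᵢ(Kᵢ−1)/(1+ψ(Kᵢ−1)) = 0.
g(0) = ΣzᵢKᵢ − 1 = 0.807 and g(1) = 1 − Σzᵢ/Kᵢ = -0.612, so a root lies in (0, 1).
Iterate (Newton) starting at ψ = 0.5:
  ψ = 0.500: g = 0.0219, g' = -1.032 → ψ = 0.521
Converged at ψ = 0.521.
Then V = ψ·F = 0.5212·426 = 222.0 mol/h and L = F − V = 204.0 mol/h.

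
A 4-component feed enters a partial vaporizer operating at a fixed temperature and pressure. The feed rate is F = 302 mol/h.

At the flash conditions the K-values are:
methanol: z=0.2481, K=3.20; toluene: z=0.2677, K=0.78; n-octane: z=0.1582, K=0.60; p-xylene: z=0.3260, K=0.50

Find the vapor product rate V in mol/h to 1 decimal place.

Material balance + equilibrium reduce to Σ zᵢ(Kᵢ−1)/(1+V/F(Kᵢ−1)) = 0.
g(0) = ΣzᵢKᵢ − 1 = 0.2606 and g(1) = 1 − Σzᵢ/Kᵢ = -0.3364, so a root lies in (0, 1).
Iterate (Newton) starting at V/F = 0.5:
  V/F = 0.5000: g = -0.10269, g' = -0.4731 → V/F = 0.2829
  V/F = 0.2829: g = 0.01240, g' = -0.6137 → V/F = 0.3031
  V/F = 0.3031: g = 0.00021, g' = -0.5930 → V/F = 0.3035
Converged at V/F = 0.3035.
Then V = V/F·F = 0.3035·302 = 91.7 mol/h and L = F − V = 210.3 mol/h.

V = 91.7 mol/h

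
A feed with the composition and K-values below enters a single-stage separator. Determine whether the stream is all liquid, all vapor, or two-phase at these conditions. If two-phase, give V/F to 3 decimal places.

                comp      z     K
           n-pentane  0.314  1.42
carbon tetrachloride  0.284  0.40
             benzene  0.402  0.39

ΣzᵢKᵢ = 0.716; Σzᵢ/Kᵢ = 1.962.
Since ΣzᵢKᵢ < 1 the mixture is below its bubble point — single liquid phase.

all liquid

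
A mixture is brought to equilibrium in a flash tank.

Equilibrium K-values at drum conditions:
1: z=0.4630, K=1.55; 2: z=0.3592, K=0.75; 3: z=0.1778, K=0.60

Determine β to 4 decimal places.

β = 0.5513

Newton iteration, β⁰ = 0.5:
  β = 0.5000: g = 0.00820, g' = -0.1599 → β = 0.5513
Converged at β = 0.5513.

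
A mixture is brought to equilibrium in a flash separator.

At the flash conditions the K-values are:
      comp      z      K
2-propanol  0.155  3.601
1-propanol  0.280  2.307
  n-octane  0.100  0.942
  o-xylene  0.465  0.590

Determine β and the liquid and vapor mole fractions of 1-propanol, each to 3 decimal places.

β = 0.850, x_1-propanol = 0.133, y_1-propanol = 0.306

Material balance + equilibrium reduce to Σ zᵢ(Kᵢ−1)/(1+β(Kᵢ−1)) = 0.
Check two-phase: ΣzᵢKᵢ = 1.573 > 1 and Σzᵢ/Kᵢ = 1.059 > 1, so g(0) = 0.573 > 0 and g(1) = -0.059 < 0.
Iterate (Newton) starting at β = 0.5:
  β = 0.500: g = 0.1508, g' = -0.497 → β = 0.803
  β = 0.803: g = 0.0187, g' = -0.398 → β = 0.850
Converged at β = 0.850.
Compositions from xᵢ = zᵢ/(1+β(Kᵢ−1)), yᵢ = Kᵢxᵢ:
  2-propanol: x = 0.048, y = 0.174
  1-propanol: x = 0.133, y = 0.306
  n-octane: x = 0.105, y = 0.099
  o-xylene: x = 0.714, y = 0.421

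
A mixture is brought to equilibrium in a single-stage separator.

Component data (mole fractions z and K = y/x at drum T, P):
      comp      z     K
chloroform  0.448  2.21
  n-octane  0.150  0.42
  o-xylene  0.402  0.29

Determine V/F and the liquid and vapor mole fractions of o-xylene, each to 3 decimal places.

Rachford–Rice: g(V/F) = Σ zᵢ(Kᵢ−1)/(1+V/F(Kᵢ−1)) = 0.
Check two-phase: ΣzᵢKᵢ = 1.170 > 1 and Σzᵢ/Kᵢ = 1.946 > 1, so g(0) = 0.170 > 0 and g(1) = -0.946 < 0.
Newton iteration, V/F⁰ = 0.57:
  V/F = 0.570: g = -0.2886, g' = -0.914 → V/F = 0.254
  V/F = 0.254: g = -0.0358, g' = -0.755 → V/F = 0.207
Converged at V/F = 0.207.
Compositions from xᵢ = zᵢ/(1+V/F(Kᵢ−1)), yᵢ = Kᵢxᵢ:
  chloroform: x = 0.358, y = 0.792
  n-octane: x = 0.170, y = 0.072
  o-xylene: x = 0.471, y = 0.137

V/F = 0.207, x_o-xylene = 0.471, y_o-xylene = 0.137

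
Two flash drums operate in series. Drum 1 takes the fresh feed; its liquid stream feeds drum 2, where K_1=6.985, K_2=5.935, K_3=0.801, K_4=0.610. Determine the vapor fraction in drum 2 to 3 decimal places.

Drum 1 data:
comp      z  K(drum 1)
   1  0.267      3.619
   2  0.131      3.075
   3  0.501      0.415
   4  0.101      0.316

Drum 1:
Rachford–Rice: g(ψ₁) = Σ zᵢ(Kᵢ−1)/(1+ψ₁(Kᵢ−1)) = 0.
Check two-phase: ΣzᵢKᵢ = 1.609 > 1 and Σzᵢ/Kᵢ = 1.643 > 1, so g(0) = 0.609 > 0 and g(1) = -0.643 < 0.
Iterate (Newton) starting at ψ₁ = 0.5:
  ψ₁ = 0.500: g = -0.0831, g' = -0.931 → ψ₁ = 0.411
  ψ₁ = 0.411: g = 0.0017, g' = -0.978 → ψ₁ = 0.413
Converged at ψ₁ = 0.413.
Drum-1 compositions:
  1: x = 0.128, y = 0.464
  2: x = 0.071, y = 0.217
  3: x = 0.660, y = 0.274
  4: x = 0.141, y = 0.044
Drum-2 feed = drum-1 liquid: z₂ = (0.1283, 0.0706, 0.6604, 0.1407).
Drum 2:
Material balance + equilibrium reduce to Σ zᵢ(Kᵢ−1)/(1+ψ₂(Kᵢ−1)) = 0.
Feasibility: ΣzᵢKᵢ = 1.930, Σzᵢ/Kᵢ = 1.085 — both > 1, two phases present.
Newton iteration, ψ₂⁰ = 0.5:
  ψ₂ = 0.500: g = 0.0787, g' = -0.497 → ψ₂ = 0.659
  ψ₂ = 0.659: g = 0.0123, g' = -0.357 → ψ₂ = 0.693
  ψ₂ = 0.693: g = 0.0004, g' = -0.337 → ψ₂ = 0.694
Converged at ψ₂ = 0.694.
  1: x = 0.025, y = 0.174
  2: x = 0.016, y = 0.095
  3: x = 0.766, y = 0.614
  4: x = 0.193, y = 0.118

V/F (drum 2) = 0.694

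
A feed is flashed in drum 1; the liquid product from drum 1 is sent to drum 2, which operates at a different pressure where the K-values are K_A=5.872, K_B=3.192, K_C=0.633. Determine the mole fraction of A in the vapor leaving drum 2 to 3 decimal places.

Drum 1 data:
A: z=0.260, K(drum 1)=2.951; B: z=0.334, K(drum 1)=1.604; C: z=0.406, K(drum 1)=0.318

Drum 1:
Rachford–Rice: g(ψ₁) = Σ zᵢ(Kᵢ−1)/(1+ψ₁(Kᵢ−1)) = 0.
Check two-phase: ΣzᵢKᵢ = 1.432 > 1 and Σzᵢ/Kᵢ = 1.573 > 1, so g(0) = 0.432 > 0 and g(1) = -0.573 < 0.
Newton–Raphson from ψ₁ = 0.5:
  ψ₁ = 0.500: g = -0.0085, g' = -0.760 → ψ₁ = 0.489
Converged at ψ₁ = 0.489.
Drum-1 compositions:
  A: x = 0.133, y = 0.393
  B: x = 0.258, y = 0.414
  C: x = 0.609, y = 0.194
Drum-2 feed = drum-1 liquid: z₂ = (0.1331, 0.2579, 0.6091).
Drum 2:
Material balance + equilibrium reduce to Σ zᵢ(Kᵢ−1)/(1+ψ₂(Kᵢ−1)) = 0.
Feasibility: ΣzᵢKᵢ = 1.990, Σzᵢ/Kᵢ = 1.066 — both > 1, two phases present.
Newton–Raphson from ψ₂ = 0.5:
  ψ₂ = 0.500: g = 0.1846, g' = -0.673 → ψ₂ = 0.774
  ψ₂ = 0.774: g = 0.0331, g' = -0.469 → ψ₂ = 0.845
  ψ₂ = 0.845: g = 0.0009, g' = -0.445 → ψ₂ = 0.847
Converged at ψ₂ = 0.847.
  A: x = 0.026, y = 0.152
  B: x = 0.090, y = 0.288
  C: x = 0.884, y = 0.559

y_A (drum 2) = 0.152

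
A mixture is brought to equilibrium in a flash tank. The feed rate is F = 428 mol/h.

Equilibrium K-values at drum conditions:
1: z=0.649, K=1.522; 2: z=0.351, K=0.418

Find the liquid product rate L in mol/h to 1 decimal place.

L = 238.5 mol/h

Let ψ = V/F and solve Σ zᵢ(Kᵢ−1)/(1+ψ(Kᵢ−1)) = 0.
Feasibility: ΣzᵢKᵢ = 1.134, Σzᵢ/Kᵢ = 1.266 — both > 1, two phases present.
Newton–Raphson from ψ = 0.5:
  ψ = 0.500: g = -0.0195, g' = -0.348 → ψ = 0.444
  ψ = 0.444: g = -0.0004, g' = -0.333 → ψ = 0.443
Converged at ψ = 0.443.
Then V = ψ·F = 0.4427·428 = 189.5 mol/h and L = F − V = 238.5 mol/h.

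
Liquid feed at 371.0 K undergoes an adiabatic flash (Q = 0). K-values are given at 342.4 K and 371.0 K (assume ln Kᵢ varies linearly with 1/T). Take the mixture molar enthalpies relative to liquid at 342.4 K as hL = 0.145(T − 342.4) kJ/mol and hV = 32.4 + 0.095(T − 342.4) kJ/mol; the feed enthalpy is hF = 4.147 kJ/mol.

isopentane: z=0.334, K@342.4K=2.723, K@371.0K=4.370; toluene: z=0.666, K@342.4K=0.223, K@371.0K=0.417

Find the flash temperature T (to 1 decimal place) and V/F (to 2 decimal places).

Adiabatic flash: solve Rachford–Rice at each trial T, then check hF = ψ·hV(T) + (1−ψ)·hL(T).
  T = 342.4 K: K = (2.723, 0.223), RR gives ψ = 0.043, H_out = 1.404 kJ/mol
  T = 371.0 K: K = (4.370, 0.417), RR gives ψ = 0.375, H_out = 15.769 kJ/mol
  T = 356.7 K: K = (3.482, 0.309), RR gives ψ = 0.215, H_out = 8.883 kJ/mol
  T = 349.5 K: K = (3.084, 0.263), RR gives ψ = 0.134, H_out = 5.313 kJ/mol
  T = 345.9 K: K = (2.897, 0.242), RR gives ψ = 0.090, H_out = 3.398 kJ/mol
  T = 347.7 K: K = (2.990, 0.252), RR gives ψ = 0.112, H_out = 4.370 kJ/mol
Linear interpolation between T = 345.9 (H_out = 3.398) and T = 347.7 (H_out = 4.370) on hF = 4.147 gives T ≈ 347.3 K, at which ψ = 0.11.

T = 347.3 K, V/F = 0.11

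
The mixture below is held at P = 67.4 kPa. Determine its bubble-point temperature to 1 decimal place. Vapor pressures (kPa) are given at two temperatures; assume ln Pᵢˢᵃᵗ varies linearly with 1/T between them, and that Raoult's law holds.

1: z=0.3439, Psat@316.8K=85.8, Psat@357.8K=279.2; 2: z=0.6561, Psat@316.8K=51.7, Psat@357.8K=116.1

Bubble-point temperature: ΣzᵢPᵢˢᵃᵗ(T) = P. Interpolate ln Pᵢˢᵃᵗ = aᵢ + bᵢ/T.
  T = 316.8 K: ΣzᵢPᵢˢᵃᵗ = 63.43 kPa
  T = 357.8 K: ΣzᵢPᵢˢᵃᵗ = 172.19 kPa
  T = 337.3 K: ΣzᵢPᵢˢᵃᵗ = 107.27 kPa
  T = 327.1 K: ΣzᵢPᵢˢᵃᵗ = 83.17 kPa
  T = 322.0 K: ΣzᵢPᵢˢᵃᵗ = 72.86 kPa
  T = 319.4 K: ΣzᵢPᵢˢᵃᵗ = 68.01 kPa
Interpolating between 316.8 K and 319.4 K gives T ≈ 319.1 K.

T = 319.1 K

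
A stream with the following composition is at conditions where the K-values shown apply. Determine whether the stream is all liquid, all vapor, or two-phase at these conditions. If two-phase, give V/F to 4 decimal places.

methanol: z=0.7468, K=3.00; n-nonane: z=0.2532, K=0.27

two-phase, V/F = 0.8964

ΣzᵢKᵢ = 2.3088; Σzᵢ/Kᵢ = 1.1867.
Both exceed 1, so a two-phase solution exists.
Binary case is linear: z₁(K₁−1)(1+ψ(K₂−1)) + z₂(K₂−1)(1+ψ(K₁−1)) = 0
⇒ ψ = [z₁(K₁−1)+z₂(K₂−1)] / [−(K₁−1)(K₂−1)] = 1.30876/1.46000 = 0.8964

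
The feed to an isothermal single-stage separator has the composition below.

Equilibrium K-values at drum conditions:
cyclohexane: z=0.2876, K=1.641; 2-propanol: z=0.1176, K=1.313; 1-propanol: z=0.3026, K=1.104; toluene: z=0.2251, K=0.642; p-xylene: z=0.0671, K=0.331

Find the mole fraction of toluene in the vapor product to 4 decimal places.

Rachford–Rice: g(V/F) = Σ zᵢ(Kᵢ−1)/(1+V/F(Kᵢ−1)) = 0.
Feasibility: ΣzᵢKᵢ = 1.1272, Σzᵢ/Kᵢ = 1.0923 — both > 1, two phases present.
Newton–Raphson from V/F = 0.5:
  V/F = 0.5000: g = 0.03574, g' = -0.1899 → V/F = 0.6882
  V/F = 0.6882: g = -0.00254, g' = -0.2215 → V/F = 0.6767
  V/F = 0.6767: g = -0.00002, g' = -0.2187 → V/F = 0.6766
Converged at V/F = 0.6766.
Compositions from xᵢ = zᵢ/(1+V/F(Kᵢ−1)), yᵢ = Kᵢxᵢ:
  cyclohexane: x = 0.2006, y = 0.3292
  2-propanol: x = 0.0970, y = 0.1274
  1-propanol: x = 0.2827, y = 0.3121
  toluene: x = 0.2971, y = 0.1907
  p-xylene: x = 0.1226, y = 0.0406

y_toluene = 0.1907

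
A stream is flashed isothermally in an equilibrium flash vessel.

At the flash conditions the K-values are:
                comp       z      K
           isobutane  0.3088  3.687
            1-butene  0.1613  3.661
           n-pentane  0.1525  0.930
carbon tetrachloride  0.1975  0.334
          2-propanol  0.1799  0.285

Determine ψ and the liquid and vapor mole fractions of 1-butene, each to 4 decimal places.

ψ = 0.6268, x_1-butene = 0.0605, y_1-butene = 0.2214

Rachford–Rice: g(ψ) = Σ zᵢ(Kᵢ−1)/(1+ψ(Kᵢ−1)) = 0.
g(0) = ΣzᵢKᵢ − 1 = 0.9881 and g(1) = 1 − Σzᵢ/Kᵢ = -0.5143, so a root lies in (0, 1).
Iterate (Newton) starting at ψ = 0.5:
  ψ = 0.5000: g = 0.12977, g' = -1.0368 → ψ = 0.6252
  ψ = 0.6252: g = 0.00163, g' = -1.0302 → ψ = 0.6268
Converged at ψ = 0.6268.
Compositions from xᵢ = zᵢ/(1+ψ(Kᵢ−1)), yᵢ = Kᵢxᵢ:
  isobutane: x = 0.1150, y = 0.4242
  1-butene: x = 0.0605, y = 0.2214
  n-pentane: x = 0.1595, y = 0.1483
  carbon tetrachloride: x = 0.3390, y = 0.1132
  2-propanol: x = 0.3260, y = 0.0929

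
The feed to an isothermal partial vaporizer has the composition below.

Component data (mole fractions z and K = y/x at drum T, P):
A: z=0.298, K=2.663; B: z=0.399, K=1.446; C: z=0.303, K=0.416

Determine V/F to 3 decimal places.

Rachford–Rice: g(V/F) = Σ zᵢ(Kᵢ−1)/(1+V/F(Kᵢ−1)) = 0.
g(0) = ΣzᵢKᵢ − 1 = 0.497 and g(1) = 1 − Σzᵢ/Kᵢ = -0.116, so a root lies in (0, 1).
Iterate (Newton) starting at V/F = 0.5:
  V/F = 0.500: g = 0.1662, g' = -0.505 → V/F = 0.829
  V/F = 0.829: g = -0.0048, g' = -0.576 → V/F = 0.821
Converged at V/F = 0.821.

V/F = 0.821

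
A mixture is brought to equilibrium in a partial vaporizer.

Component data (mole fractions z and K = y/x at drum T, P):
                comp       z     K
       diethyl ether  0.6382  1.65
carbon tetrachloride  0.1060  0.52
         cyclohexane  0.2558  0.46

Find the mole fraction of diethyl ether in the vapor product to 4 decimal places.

y_diethyl ether = 0.7358

Newton–Raphson from V/F = 0.5:
  V/F = 0.5000: g = 0.05691, g' = -0.3358 → V/F = 0.6695
  V/F = 0.6695: g = -0.00226, g' = -0.3669 → V/F = 0.6633
Converged at V/F = 0.6633.
Compositions from xᵢ = zᵢ/(1+V/F(Kᵢ−1)), yᵢ = Kᵢxᵢ:
  diethyl ether: x = 0.4459, y = 0.7358
  carbon tetrachloride: x = 0.1555, y = 0.0809
  cyclohexane: x = 0.3985, y = 0.1833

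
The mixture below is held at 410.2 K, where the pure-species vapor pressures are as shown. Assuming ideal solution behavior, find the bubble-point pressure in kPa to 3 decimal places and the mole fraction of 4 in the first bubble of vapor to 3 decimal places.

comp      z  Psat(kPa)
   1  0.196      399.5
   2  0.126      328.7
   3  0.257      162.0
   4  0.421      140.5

Pbub = 220.503 kPa, y_4 = 0.268

At the bubble point ψ → 0, so ΣzᵢKᵢ = 1 with Kᵢ = Pᵢˢᵃᵗ/P ⇒ P = ΣzᵢPᵢˢᵃᵗ.
P = 0.196·399.5 + 0.126·328.7 + 0.257·162.0 + 0.421·140.5 = 220.503 kPa
yᵢ = zᵢPᵢˢᵃᵗ/P ⇒ y_4 = 0.421·140.5/220.503 = 0.268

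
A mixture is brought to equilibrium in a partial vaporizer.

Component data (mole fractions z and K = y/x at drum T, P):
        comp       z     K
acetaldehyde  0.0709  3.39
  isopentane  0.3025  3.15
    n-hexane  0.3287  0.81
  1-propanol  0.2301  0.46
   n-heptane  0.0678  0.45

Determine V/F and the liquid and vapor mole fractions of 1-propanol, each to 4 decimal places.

Rachford–Rice: g(V/F) = Σ zᵢ(Kᵢ−1)/(1+V/F(Kᵢ−1)) = 0.
Check two-phase: ΣzᵢKᵢ = 1.5958 > 1 and Σzᵢ/Kᵢ = 1.1736 > 1, so g(0) = 0.5958 > 0 and g(1) = -0.1736 < 0.
Iterate (Newton) starting at V/F = 0.5:
  V/F = 0.5000: g = 0.09998, g' = -0.5882 → V/F = 0.6700
  V/F = 0.6700: g = 0.00635, g' = -0.5264 → V/F = 0.6820
Converged at V/F = 0.6820.
Compositions from xᵢ = zᵢ/(1+V/F(Kᵢ−1)), yᵢ = Kᵢxᵢ:
  acetaldehyde: x = 0.0270, y = 0.0914
  isopentane: x = 0.1226, y = 0.3863
  n-hexane: x = 0.3776, y = 0.3059
  1-propanol: x = 0.3643, y = 0.1676
  n-heptane: x = 0.1085, y = 0.0488

V/F = 0.6820, x_1-propanol = 0.3643, y_1-propanol = 0.1676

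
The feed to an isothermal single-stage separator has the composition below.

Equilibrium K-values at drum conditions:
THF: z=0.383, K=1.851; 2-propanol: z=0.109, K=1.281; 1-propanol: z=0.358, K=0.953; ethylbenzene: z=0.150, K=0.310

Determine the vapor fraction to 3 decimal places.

ψ = 0.731

Material balance + equilibrium reduce to Σ zᵢ(Kᵢ−1)/(1+ψ(Kᵢ−1)) = 0.
Check two-phase: ΣzᵢKᵢ = 1.236 > 1 and Σzᵢ/Kᵢ = 1.152 > 1, so g(0) = 0.236 > 0 and g(1) = -0.152 < 0.
Newton iteration, ψ⁰ = 0.5:
  ψ = 0.500: g = 0.0803, g' = -0.310 → ψ = 0.759
  ψ = 0.759: g = -0.0113, g' = -0.424 → ψ = 0.732
  ψ = 0.732: g = -0.0003, g' = -0.404 → ψ = 0.731
Converged at ψ = 0.731.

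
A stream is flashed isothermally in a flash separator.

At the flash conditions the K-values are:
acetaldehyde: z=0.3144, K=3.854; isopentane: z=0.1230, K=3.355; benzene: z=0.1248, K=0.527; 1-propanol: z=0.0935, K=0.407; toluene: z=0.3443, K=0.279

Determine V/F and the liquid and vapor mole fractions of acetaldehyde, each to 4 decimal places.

Rachford–Rice: g(V/F) = Σ zᵢ(Kᵢ−1)/(1+V/F(Kᵢ−1)) = 0.
g(0) = ΣzᵢKᵢ − 1 = 0.8242 and g(1) = 1 − Σzᵢ/Kᵢ = -0.8188, so a root lies in (0, 1).
Iterate (Newton) starting at V/F = 0.5:
  V/F = 0.5000: g = -0.04157, g' = -1.1306 → V/F = 0.4632
  V/F = 0.4632: g = 0.00019, g' = -1.1428 → V/F = 0.4634
Converged at V/F = 0.4634.
Compositions from xᵢ = zᵢ/(1+V/F(Kᵢ−1)), yᵢ = Kᵢxᵢ:
  acetaldehyde: x = 0.1354, y = 0.5217
  isopentane: x = 0.0588, y = 0.1973
  benzene: x = 0.1598, y = 0.0842
  1-propanol: x = 0.1289, y = 0.0525
  toluene: x = 0.5171, y = 0.1443

V/F = 0.4634, x_acetaldehyde = 0.1354, y_acetaldehyde = 0.5217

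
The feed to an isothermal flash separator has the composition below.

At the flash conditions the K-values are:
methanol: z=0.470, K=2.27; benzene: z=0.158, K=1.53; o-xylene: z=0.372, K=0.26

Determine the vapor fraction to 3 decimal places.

ψ = 0.493

Rachford–Rice: g(ψ) = Σ zᵢ(Kᵢ−1)/(1+ψ(Kᵢ−1)) = 0.
g(0) = ΣzᵢKᵢ − 1 = 0.405 and g(1) = 1 − Σzᵢ/Kᵢ = -0.741, so a root lies in (0, 1).
Iterate (Newton) starting at ψ = 0.5:
  ψ = 0.500: g = -0.0057, g' = -0.825 → ψ = 0.493
Converged at ψ = 0.493.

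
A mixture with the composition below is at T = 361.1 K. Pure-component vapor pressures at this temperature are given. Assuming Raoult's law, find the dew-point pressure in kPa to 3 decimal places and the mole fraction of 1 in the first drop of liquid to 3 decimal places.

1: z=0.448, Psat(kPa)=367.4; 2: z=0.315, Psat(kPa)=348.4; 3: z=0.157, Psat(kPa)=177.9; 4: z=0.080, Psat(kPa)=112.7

Pdew = 269.115 kPa, x_1 = 0.328

At the dew point ψ → 1, so Σzᵢ/Kᵢ = 1 with Kᵢ = Pᵢˢᵃᵗ/P ⇒ 1/P = Σzᵢ/Pᵢˢᵃᵗ.
1/P = 0.448/367.4 + 0.315/348.4 + 0.157/177.9 + 0.080/112.7 = 0.003716 ⇒ P = 269.115 kPa
xᵢ = zᵢP/Pᵢˢᵃᵗ ⇒ x_1 = 0.448·269.115/367.4 = 0.328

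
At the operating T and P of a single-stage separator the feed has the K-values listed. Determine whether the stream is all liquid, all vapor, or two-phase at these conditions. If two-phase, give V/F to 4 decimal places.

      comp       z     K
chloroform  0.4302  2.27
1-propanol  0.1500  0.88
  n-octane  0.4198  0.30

two-phase, V/F = 0.3072

ΣzᵢKᵢ = 1.2345; Σzᵢ/Kᵢ = 1.7593.
Both exceed 1, so a two-phase solution exists.
Rachford–Rice: g(ψ) = Σ zᵢ(Kᵢ−1)/(1+ψ(Kᵢ−1)) = 0.
Newton–Raphson from ψ = 0.4:
  ψ = 0.4000: g = -0.06474, g' = -0.7043 → ψ = 0.3081
  ψ = 0.3081: g = -0.00064, g' = -0.6952 → ψ = 0.3072
Converged at ψ = 0.3072.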